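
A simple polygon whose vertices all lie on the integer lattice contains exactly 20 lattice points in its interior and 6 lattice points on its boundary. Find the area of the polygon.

Pick's theorem states A = I + B/2 − 1, so A = 20 + 6/2 − 1 = 22.

22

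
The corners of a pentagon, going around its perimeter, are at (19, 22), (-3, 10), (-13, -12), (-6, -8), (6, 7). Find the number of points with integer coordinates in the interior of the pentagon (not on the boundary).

By the shoelace formula, twice the signed area is |[19·10 − (-3)·22] + [(-3)·(-12) − (-13)·10] + [(-13)·(-8) − (-6)·(-12)] + [(-6)·7 − 6·(-8)] + [6·22 − 19·7]| = 459, so the area is 229.5.
The number of boundary lattice points is Σ gcd(|Δx|,|Δy|) = gcd(22,12) + gcd(10,22) + gcd(7,4) + gcd(12,15) + gcd(13,15) = 2+2+1+3+1 = 9.
Pick's theorem gives I = A − B/2 + 1 = 229.5 − 9/2 + 1 = 226.

226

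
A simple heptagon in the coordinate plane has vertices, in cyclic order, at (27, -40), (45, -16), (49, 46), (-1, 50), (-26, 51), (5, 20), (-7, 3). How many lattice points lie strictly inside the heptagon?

3752

By the shoelace formula, twice the signed area is |(27·(-16) − 45·(-40)) + (45·46 − 49·(-16)) + (49·50 − (-1)·46) + ((-1)·51 − (-26)·50) + ((-26)·20 − 5·51) + (5·3 − (-7)·20) + ((-7)·(-40) − 27·3)| = 7546, so the area is 3773.
Summing gcd(|Δx|,|Δy|) over the edges gives the boundary count: gcd(18,24) + gcd(4,62) + gcd(50,4) + gcd(25,1) + gcd(31,31) + gcd(12,17) + gcd(34,43) = 6+2+2+1+31+1+1 = 44.
Pick's theorem gives I = A − B/2 + 1 = 3773 − 44/2 + 1 = 3752.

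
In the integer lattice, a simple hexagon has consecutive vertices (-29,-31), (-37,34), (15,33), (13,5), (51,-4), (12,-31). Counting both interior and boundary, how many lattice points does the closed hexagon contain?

3690

The shoelace formula gives twice the area as |[(-29)·34 − (-37)·(-31)] + [(-37)·33 − 15·34] + [15·5 − 13·33] + [13·(-4) − 51·5] + [51·(-31) − 12·(-4)] + [12·(-31) − (-29)·(-31)]| = 7329, so the area is 7329/2.
The number of boundary lattice points is Σ gcd(|Δx|,|Δy|) = gcd(8,65) + gcd(52,1) + gcd(2,28) + gcd(38,9) + gcd(39,27) + gcd(41,0) = 1+1+2+1+3+41 = 49.
Pick's theorem gives I = A − B/2 + 1 = 7329/2 − 49/2 + 1 = 3641, so the closed region contains I + B = 3641 + 49 = 3690 lattice points.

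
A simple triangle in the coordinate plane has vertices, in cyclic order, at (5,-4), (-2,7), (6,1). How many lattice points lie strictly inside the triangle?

By the shoelace formula, twice the signed area is |(5·7 − (-2)·(-4)) + ((-2)·1 − 6·7) + (6·(-4) − 5·1)| = 46, so the area is 23.
Along each edge there are gcd(|Δx|,|Δy|)+1 lattice points, so counting each shared vertex once the boundary has gcd(7,11) + gcd(8,6) + gcd(1,5) = 1+2+1 = 4.
Pick's theorem gives I = A − B/2 + 1 = 23 − 4/2 + 1 = 22.

22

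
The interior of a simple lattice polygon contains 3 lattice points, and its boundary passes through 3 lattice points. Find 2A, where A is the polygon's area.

By Pick's theorem, A = I + B/2 − 1 = 3 + 3/2 − 1 = 7/2.
Hence 2A = 7.

7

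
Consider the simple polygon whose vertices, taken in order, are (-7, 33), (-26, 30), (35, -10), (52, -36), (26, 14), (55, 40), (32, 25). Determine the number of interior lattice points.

Using the shoelace formula, 2A = |[(-7)·30 − (-26)·33] + [(-26)·(-10) − 35·30] + [35·(-36) − 52·(-10)] + [52·14 − 26·(-36)] + [26·40 − 55·14] + [55·25 − 32·40] + [32·33 − (-7)·25]| = 2378, so the area is 1189.
The number of boundary lattice points is Σ gcd(|Δx|,|Δy|) = gcd(19,3) + gcd(61,40) + gcd(17,26) + gcd(26,50) + gcd(29,26) + gcd(23,15) + gcd(39,8) = 1+1+1+2+1+1+1 = 8.
By Pick's theorem A = I + B/2 − 1, so I = 1189 − 8/2 + 1 = 1186.

1186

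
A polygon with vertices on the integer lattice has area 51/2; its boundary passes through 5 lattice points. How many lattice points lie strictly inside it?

24

From Pick's theorem, I = A − B/2 + 1 = 51/2 − 5/2 + 1 = 24.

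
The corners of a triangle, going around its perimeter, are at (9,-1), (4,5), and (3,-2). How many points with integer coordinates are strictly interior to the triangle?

By the shoelace formula, twice the signed area is |(9·5 − 4·(-1)) + (4·(-2) − 3·5) + (3·(-1) − 9·(-2))| = 41, so the area is 20.5.
The number of boundary lattice points is Σ gcd(|Δx|,|Δy|) = gcd(5,6) + gcd(1,7) + gcd(6,1) = 1+1+1 = 3.
Pick's theorem gives I = A − B/2 + 1 = 20.5 − 3/2 + 1 = 20.

20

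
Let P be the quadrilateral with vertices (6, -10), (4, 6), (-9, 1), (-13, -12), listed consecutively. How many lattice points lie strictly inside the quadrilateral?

Using the shoelace formula, 2A = |(6·6 − 4·(-10)) + (4·1 − (-9)·6) + ((-9)·(-12) − (-13)·1) + ((-13)·(-10) − 6·(-12))| = 457, so the area is 457/2.
Along each edge there are gcd(|Δx|,|Δy|)+1 lattice points, so counting each shared vertex once the boundary has gcd(2,16) + gcd(13,5) + gcd(4,13) + gcd(19,2) = 2+1+1+1 = 5.
By Pick's theorem A = I + B/2 − 1, so I = 457/2 − 5/2 + 1 = 227.

227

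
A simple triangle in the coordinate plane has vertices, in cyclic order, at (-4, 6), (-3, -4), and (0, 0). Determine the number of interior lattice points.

Using the shoelace formula, 2A = |((-4)·(-4) − (-3)·6) + ((-3)·0 − 0·(-4)) + (0·6 − (-4)·0)| = 34, so the area is 17.
The number of boundary lattice points is Σ gcd(|Δx|,|Δy|) = gcd(1,10) + gcd(3,4) + gcd(4,6) = 1+1+2 = 4.
Pick's theorem gives I = A − B/2 + 1 = 17 − 4/2 + 1 = 16.

16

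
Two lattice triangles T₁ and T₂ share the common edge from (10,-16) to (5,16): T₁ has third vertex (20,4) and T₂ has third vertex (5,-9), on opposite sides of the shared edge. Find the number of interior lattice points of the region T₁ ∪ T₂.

The union is the simple quadrilateral with vertices (10,-16), (20,4), (5,16), (5,-9) in order.
The shoelace formula gives twice the area as |(10·4 − 20·(-16)) + (20·16 − 5·4) + (5·(-9) − 5·16) + (5·(-16) − 10·(-9))| = 545, so the area is 272.5.
Summing gcd(|Δx|,|Δy|) over the edges gives the boundary count: gcd(10,20) + gcd(15,12) + gcd(0,25) + gcd(5,7) = 10+3+25+1 = 39.
By Pick's theorem I = A − B/2 + 1 = 272.5 − 39/2 + 1 = 254.

254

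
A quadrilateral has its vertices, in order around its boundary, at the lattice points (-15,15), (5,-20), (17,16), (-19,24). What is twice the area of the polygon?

1432

The shoelace formula gives twice the area as |[(-15)·(-20) − 5·15] + [5·16 − 17·(-20)] + [17·24 − (-19)·16] + [(-19)·15 − (-15)·24]| = 1432, so the area is 716.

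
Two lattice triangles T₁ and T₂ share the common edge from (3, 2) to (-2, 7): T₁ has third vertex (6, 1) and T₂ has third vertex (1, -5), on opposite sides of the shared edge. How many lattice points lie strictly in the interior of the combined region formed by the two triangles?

The union is the simple quadrilateral with vertices (3, 2), (6, 1), (-2, 7), (1, -5) in order.
The shoelace formula gives twice the area as |[3·1 − 6·2] + [6·7 − (-2)·1] + [(-2)·(-5) − 1·7] + [1·2 − 3·(-5)]| = 55, so the area is 55/2.
Along each edge there are gcd(|Δx|,|Δy|)+1 lattice points, so counting each shared vertex once the boundary has gcd(3,1) + gcd(8,6) + gcd(3,12) + gcd(2,7) = 1+2+3+1 = 7.
By Pick's theorem I = A − B/2 + 1 = 55/2 − 7/2 + 1 = 25.

25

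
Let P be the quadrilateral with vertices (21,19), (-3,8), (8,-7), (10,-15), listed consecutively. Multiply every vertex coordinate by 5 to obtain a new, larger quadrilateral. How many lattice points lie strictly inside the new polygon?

7951

Using the shoelace formula, 2A = |(21·8 − (-3)·19) + ((-3)·(-7) − 8·8) + (8·(-15) − 10·(-7)) + (10·19 − 21·(-15))| = 637, so the area is 637/2.
Summing gcd(|Δx|,|Δy|) over the edges gives the boundary count: gcd(24,11) + gcd(11,15) + gcd(2,8) + gcd(11,34) = 1+1+2+1 = 5.
Scaling by 5 multiplies the area by 5² = 25 (so the new area is 7962.5) and multiplies the boundary lattice-point count by 5, giving 25.
By Pick's theorem, the interior count of the dilated polygon is 7962.5 − 25/2 + 1 = 7951.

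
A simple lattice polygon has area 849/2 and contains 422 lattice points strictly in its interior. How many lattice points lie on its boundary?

7

Pick's theorem gives A = I + B/2 − 1, so B = 2(A − I + 1) = 2(849/2 − 422 + 1) = 7.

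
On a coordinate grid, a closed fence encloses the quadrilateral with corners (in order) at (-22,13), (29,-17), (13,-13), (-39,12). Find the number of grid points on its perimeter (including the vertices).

9

The number of boundary lattice points is Σ gcd(|Δx|,|Δy|) = gcd(51,30) + gcd(16,4) + gcd(52,25) + gcd(17,1) = 3+4+1+1 = 9.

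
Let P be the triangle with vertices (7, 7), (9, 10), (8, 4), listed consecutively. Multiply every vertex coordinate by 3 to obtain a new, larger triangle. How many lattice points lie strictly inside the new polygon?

37

Using the shoelace formula, 2A = |[7·10 − 9·7] + [9·4 − 8·10] + [8·7 − 7·4]| = 9, so the area is 9/2.
Summing gcd(|Δx|,|Δy|) over the edges gives the boundary count: gcd(2,3) + gcd(1,6) + gcd(1,3) = 1+1+1 = 3.
Scaling by 3 multiplies the area by 3² = 9 (so the new area is 81/2) and multiplies the boundary lattice-point count by 3, giving 9.
By Pick's theorem, the interior count of the dilated polygon is 81/2 − 9/2 + 1 = 37.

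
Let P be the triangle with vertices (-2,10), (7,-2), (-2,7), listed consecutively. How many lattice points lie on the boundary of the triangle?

Summing gcd(|Δx|,|Δy|) over the edges gives the boundary count: gcd(9,12) + gcd(9,9) + gcd(0,3) = 3+9+3 = 15.

15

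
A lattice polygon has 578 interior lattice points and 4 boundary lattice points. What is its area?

579

By Pick's theorem, A = I + B/2 − 1 = 578 + 4/2 − 1 = 579.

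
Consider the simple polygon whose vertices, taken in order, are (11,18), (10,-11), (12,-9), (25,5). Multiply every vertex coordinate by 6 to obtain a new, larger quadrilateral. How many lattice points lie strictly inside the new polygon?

Using the shoelace formula, 2A = |[11·(-11) − 10·18] + [10·(-9) − 12·(-11)] + [12·5 − 25·(-9)] + [25·18 − 11·5]| = 421, so the area is 421/2.
Summing gcd(|Δx|,|Δy|) over the edges gives the boundary count: gcd(1,29) + gcd(2,2) + gcd(13,14) + gcd(14,13) = 1+2+1+1 = 5.
Scaling by 6 multiplies the area by 6² = 36 (so the new area is 7578) and multiplies the boundary lattice-point count by 6, giving 30.
By Pick's theorem, the interior count of the dilated polygon is 7578 − 30/2 + 1 = 7564.

7564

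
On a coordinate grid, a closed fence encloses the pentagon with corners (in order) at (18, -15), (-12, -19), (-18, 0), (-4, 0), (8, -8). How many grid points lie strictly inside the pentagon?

394

Using the shoelace formula, 2A = |(18·(-19) − (-12)·(-15)) + ((-12)·0 − (-18)·(-19)) + ((-18)·0 − (-4)·0) + ((-4)·(-8) − 8·0) + (8·(-15) − 18·(-8))| = 808, so the area is 404.
The number of boundary lattice points is Σ gcd(|Δx|,|Δy|) = gcd(30,4) + gcd(6,19) + gcd(14,0) + gcd(12,8) + gcd(10,7) = 2+1+14+4+1 = 22.
Pick's theorem gives I = A − B/2 + 1 = 404 − 22/2 + 1 = 394.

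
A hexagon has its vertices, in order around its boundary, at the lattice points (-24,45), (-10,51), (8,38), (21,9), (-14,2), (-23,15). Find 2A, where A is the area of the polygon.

2959

The shoelace formula gives twice the area as |((-24)·51 − (-10)·45) + ((-10)·38 − 8·51) + (8·9 − 21·38) + (21·2 − (-14)·9) + ((-14)·15 − (-23)·2) + ((-23)·45 − (-24)·15)| = 2959, so the area is 1479.5.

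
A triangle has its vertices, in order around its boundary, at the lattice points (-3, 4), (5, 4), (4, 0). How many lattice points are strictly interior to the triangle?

Using the shoelace formula, 2A = |((-3)·4 − 5·4) + (5·0 − 4·4) + (4·4 − (-3)·0)| = 32, so the area is 16.
Summing gcd(|Δx|,|Δy|) over the edges gives the boundary count: gcd(8,0) + gcd(1,4) + gcd(7,4) = 8+1+1 = 10.
Pick's theorem gives I = A − B/2 + 1 = 16 − 10/2 + 1 = 12.

12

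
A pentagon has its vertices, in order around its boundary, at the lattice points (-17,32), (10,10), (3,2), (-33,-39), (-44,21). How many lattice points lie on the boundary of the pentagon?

5

Summing gcd(|Δx|,|Δy|) over the edges gives the boundary count: gcd(27,22) + gcd(7,8) + gcd(36,41) + gcd(11,60) + gcd(27,11) = 1+1+1+1+1 = 5.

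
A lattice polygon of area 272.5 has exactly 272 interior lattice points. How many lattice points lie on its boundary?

Pick's theorem gives A = I + B/2 − 1, so B = 2(A − I + 1) = 2(272.5 − 272 + 1) = 3.

3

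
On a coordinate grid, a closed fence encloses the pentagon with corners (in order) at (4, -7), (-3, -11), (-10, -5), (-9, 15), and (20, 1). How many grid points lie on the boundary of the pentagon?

Summing gcd(|Δx|,|Δy|) over the edges gives the boundary count: gcd(7,4) + gcd(7,6) + gcd(1,20) + gcd(29,14) + gcd(16,8) = 1+1+1+1+8 = 12.

12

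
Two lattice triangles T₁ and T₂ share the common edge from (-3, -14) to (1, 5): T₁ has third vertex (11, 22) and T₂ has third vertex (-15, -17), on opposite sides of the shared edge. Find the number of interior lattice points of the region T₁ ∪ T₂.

The union is the simple quadrilateral with vertices (-3, -14), (11, 22), (1, 5), (-15, -17) in order.
The shoelace formula gives twice the area as |[(-3)·22 − 11·(-14)] + [11·5 − 1·22] + [1·(-17) − (-15)·5] + [(-15)·(-14) − (-3)·(-17)]| = 338, so the area is 169.
Along each edge there are gcd(|Δx|,|Δy|)+1 lattice points, so counting each shared vertex once the boundary has gcd(14,36) + gcd(10,17) + gcd(16,22) + gcd(12,3) = 2+1+2+3 = 8.
By Pick's theorem I = A − B/2 + 1 = 169 − 8/2 + 1 = 166.

166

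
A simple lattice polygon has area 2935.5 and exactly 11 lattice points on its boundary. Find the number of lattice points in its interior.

2931

From Pick's theorem, I = A − B/2 + 1 = 2935.5 − 11/2 + 1 = 2931.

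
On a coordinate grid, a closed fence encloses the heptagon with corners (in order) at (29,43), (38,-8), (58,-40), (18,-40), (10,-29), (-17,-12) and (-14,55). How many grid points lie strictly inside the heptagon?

4254

By the shoelace formula, twice the signed area is |[29·(-8) − 38·43] + [38·(-40) − 58·(-8)] + [58·(-40) − 18·(-40)] + [18·(-29) − 10·(-40)] + [10·(-12) − (-17)·(-29)] + [(-17)·55 − (-14)·(-12)] + [(-14)·43 − 29·55]| = 8557, so the area is 4278.5.
The number of boundary lattice points is Σ gcd(|Δx|,|Δy|) = gcd(9,51) + gcd(20,32) + gcd(40,0) + gcd(8,11) + gcd(27,17) + gcd(3,67) + gcd(43,12) = 3+4+40+1+1+1+1 = 51.
Pick's theorem gives I = A − B/2 + 1 = 4278.5 − 51/2 + 1 = 4254.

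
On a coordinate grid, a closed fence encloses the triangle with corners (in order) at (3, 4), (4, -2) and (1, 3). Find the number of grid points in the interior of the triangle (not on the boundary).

The shoelace formula gives twice the area as |(3·(-2) − 4·4) + (4·3 − 1·(-2)) + (1·4 − 3·3)| = 13, so the area is 6.5.
The number of boundary lattice points is Σ gcd(|Δx|,|Δy|) = gcd(1,6) + gcd(3,5) + gcd(2,1) = 1+1+1 = 3.
By Pick's theorem A = I + B/2 − 1, so I = 6.5 − 3/2 + 1 = 6.

6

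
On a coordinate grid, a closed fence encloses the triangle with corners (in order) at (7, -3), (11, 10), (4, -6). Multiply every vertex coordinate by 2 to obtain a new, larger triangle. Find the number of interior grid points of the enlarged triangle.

By the shoelace formula, twice the signed area is |[7·10 − 11·(-3)] + [11·(-6) − 4·10] + [4·(-3) − 7·(-6)]| = 27, so the area is 27/2.
The number of boundary lattice points is Σ gcd(|Δx|,|Δy|) = gcd(4,13) + gcd(7,16) + gcd(3,3) = 1+1+3 = 5.
Scaling by 2 multiplies the area by 2² = 4 (so the new area is 54) and multiplies the boundary lattice-point count by 2, giving 10.
By Pick's theorem, the interior count of the dilated polygon is 54 − 10/2 + 1 = 50.

50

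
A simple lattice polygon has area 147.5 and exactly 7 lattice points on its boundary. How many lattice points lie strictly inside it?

145

Pick's theorem A = I + B/2 − 1 rearranges to I = A − B/2 + 1 = 147.5 − 7/2 + 1 = 145.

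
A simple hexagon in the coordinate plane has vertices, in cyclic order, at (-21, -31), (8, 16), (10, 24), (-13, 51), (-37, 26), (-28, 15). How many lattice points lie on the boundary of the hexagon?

Summing gcd(|Δx|,|Δy|) over the edges gives the boundary count: gcd(29,47) + gcd(2,8) + gcd(23,27) + gcd(24,25) + gcd(9,11) + gcd(7,46) = 1+2+1+1+1+1 = 7.

7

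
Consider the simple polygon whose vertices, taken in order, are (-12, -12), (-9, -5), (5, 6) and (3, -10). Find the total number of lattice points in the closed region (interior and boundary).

154

Using the shoelace formula, 2A = |((-12)·(-5) − (-9)·(-12)) + ((-9)·6 − 5·(-5)) + (5·(-10) − 3·6) + (3·(-12) − (-12)·(-10))| = 301, so the area is 150.5.
Summing gcd(|Δx|,|Δy|) over the edges gives the boundary count: gcd(3,7) + gcd(14,11) + gcd(2,16) + gcd(15,2) = 1+1+2+1 = 5.
Pick's theorem gives I = A − B/2 + 1 = 150.5 − 5/2 + 1 = 149, so the closed region contains I + B = 149 + 5 = 154 lattice points.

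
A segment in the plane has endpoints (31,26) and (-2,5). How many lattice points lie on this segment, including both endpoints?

4

The number of lattice points on a segment between lattice points is gcd(|Δx|,|Δy|) + 1 = gcd(33,21) + 1 = 3 + 1 = 4.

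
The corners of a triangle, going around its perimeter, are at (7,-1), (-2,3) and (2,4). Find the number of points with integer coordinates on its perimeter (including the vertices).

Summing gcd(|Δx|,|Δy|) over the edges gives the boundary count: gcd(9,4) + gcd(4,1) + gcd(5,5) = 1+1+5 = 7.

7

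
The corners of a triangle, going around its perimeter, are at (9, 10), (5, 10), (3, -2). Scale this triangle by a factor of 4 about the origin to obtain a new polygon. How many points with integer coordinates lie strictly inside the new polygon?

361

By the shoelace formula, twice the signed area is |[9·10 − 5·10] + [5·(-2) − 3·10] + [3·10 − 9·(-2)]| = 48, so the area is 24.
Along each edge there are gcd(|Δx|,|Δy|)+1 lattice points, so counting each shared vertex once the boundary has gcd(4,0) + gcd(2,12) + gcd(6,12) = 4+2+6 = 12.
Scaling by 4 multiplies the area by 4² = 16 (so the new area is 384) and multiplies the boundary lattice-point count by 4, giving 48.
By Pick's theorem, the interior count of the dilated polygon is 384 − 48/2 + 1 = 361.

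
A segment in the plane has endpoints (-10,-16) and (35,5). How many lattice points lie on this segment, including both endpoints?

The number of lattice points on a segment between lattice points is gcd(|Δx|,|Δy|) + 1 = gcd(45,21) + 1 = 3 + 1 = 4.

4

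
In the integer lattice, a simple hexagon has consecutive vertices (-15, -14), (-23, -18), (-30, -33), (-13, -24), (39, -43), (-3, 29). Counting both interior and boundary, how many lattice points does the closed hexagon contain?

Using the shoelace formula, 2A = |((-15)·(-18) − (-23)·(-14)) + ((-23)·(-33) − (-30)·(-18)) + ((-30)·(-24) − (-13)·(-33)) + ((-13)·(-43) − 39·(-24)) + (39·29 − (-3)·(-43)) + ((-3)·(-14) − (-15)·29)| = 3432, so the area is 1716.
Summing gcd(|Δx|,|Δy|) over the edges gives the boundary count: gcd(8,4) + gcd(7,15) + gcd(17,9) + gcd(52,19) + gcd(42,72) + gcd(12,43) = 4+1+1+1+6+1 = 14.
Pick's theorem gives I = A − B/2 + 1 = 1716 − 14/2 + 1 = 1710, so the closed region contains I + B = 1710 + 14 = 1724 lattice points.

1724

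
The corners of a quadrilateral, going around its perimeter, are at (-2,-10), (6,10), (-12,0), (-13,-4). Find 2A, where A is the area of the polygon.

By the shoelace formula, twice the signed area is |[(-2)·10 − 6·(-10)] + [6·0 − (-12)·10] + [(-12)·(-4) − (-13)·0] + [(-13)·(-10) − (-2)·(-4)]| = 330, so the area is 165.

330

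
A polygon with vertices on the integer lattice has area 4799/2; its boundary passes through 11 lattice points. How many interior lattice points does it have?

2395

From Pick's theorem, I = A − B/2 + 1 = 4799/2 − 11/2 + 1 = 2395.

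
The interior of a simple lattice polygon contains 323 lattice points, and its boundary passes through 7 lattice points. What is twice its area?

By Pick's theorem, A = I + B/2 − 1 = 323 + 7/2 − 1 = 651/2.
Hence 2A = 651.

651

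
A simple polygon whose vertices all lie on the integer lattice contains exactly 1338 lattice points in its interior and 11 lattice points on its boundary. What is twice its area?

2685

Pick's theorem states A = I + B/2 − 1, so A = 1338 + 11/2 − 1 = 2685/2.
Hence 2A = 2685.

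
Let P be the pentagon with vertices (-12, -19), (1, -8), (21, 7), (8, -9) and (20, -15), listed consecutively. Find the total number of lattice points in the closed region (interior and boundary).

By the shoelace formula, twice the signed area is |((-12)·(-8) − 1·(-19)) + (1·7 − 21·(-8)) + (21·(-9) − 8·7) + (8·(-15) − 20·(-9)) + (20·(-19) − (-12)·(-15))| = 455, so the area is 455/2.
Along each edge there are gcd(|Δx|,|Δy|)+1 lattice points, so counting each shared vertex once the boundary has gcd(13,11) + gcd(20,15) + gcd(13,16) + gcd(12,6) + gcd(32,4) = 1+5+1+6+4 = 17.
Pick's theorem gives I = A − B/2 + 1 = 455/2 − 17/2 + 1 = 220, so the closed region contains I + B = 220 + 17 = 237 lattice points.

237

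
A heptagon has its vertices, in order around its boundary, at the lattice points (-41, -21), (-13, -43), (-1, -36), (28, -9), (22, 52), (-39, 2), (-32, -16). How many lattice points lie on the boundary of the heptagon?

Along each edge there are gcd(|Δx|,|Δy|)+1 lattice points, so counting each shared vertex once the boundary has gcd(28,22) + gcd(12,7) + gcd(29,27) + gcd(6,61) + gcd(61,50) + gcd(7,18) + gcd(9,5) = 2+1+1+1+1+1+1 = 8.

8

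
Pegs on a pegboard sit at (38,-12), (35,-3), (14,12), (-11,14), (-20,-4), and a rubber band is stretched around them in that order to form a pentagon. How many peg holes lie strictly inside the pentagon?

898

The shoelace formula gives twice the area as |[38·(-3) − 35·(-12)] + [35·12 − 14·(-3)] + [14·14 − (-11)·12] + [(-11)·(-4) − (-20)·14] + [(-20)·(-12) − 38·(-4)]| = 1812, so the area is 906.
Summing gcd(|Δx|,|Δy|) over the edges gives the boundary count: gcd(3,9) + gcd(21,15) + gcd(25,2) + gcd(9,18) + gcd(58,8) = 3+3+1+9+2 = 18.
Pick's theorem gives I = A − B/2 + 1 = 906 − 18/2 + 1 = 898.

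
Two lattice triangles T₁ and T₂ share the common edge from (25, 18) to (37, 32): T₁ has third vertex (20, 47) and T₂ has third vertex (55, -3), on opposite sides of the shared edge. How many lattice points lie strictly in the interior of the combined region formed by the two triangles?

The union is the simple quadrilateral with vertices (25, 18), (20, 47), (37, 32), (55, -3) in order.
The shoelace formula gives twice the area as |[25·47 − 20·18] + [20·32 − 37·47] + [37·(-3) − 55·32] + [55·18 − 25·(-3)]| = 1090, so the area is 545.
Summing gcd(|Δx|,|Δy|) over the edges gives the boundary count: gcd(5,29) + gcd(17,15) + gcd(18,35) + gcd(30,21) = 1+1+1+3 = 6.
By Pick's theorem I = A − B/2 + 1 = 545 − 6/2 + 1 = 543.

543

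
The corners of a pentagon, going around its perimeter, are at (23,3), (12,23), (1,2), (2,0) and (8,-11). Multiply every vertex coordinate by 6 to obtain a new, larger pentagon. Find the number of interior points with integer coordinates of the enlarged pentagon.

The shoelace formula gives twice the area as |[23·23 − 12·3] + [12·2 − 1·23] + [1·0 − 2·2] + [2·(-11) − 8·0] + [8·3 − 23·(-11)]| = 745, so the area is 745/2.
Along each edge there are gcd(|Δx|,|Δy|)+1 lattice points, so counting each shared vertex once the boundary has gcd(11,20) + gcd(11,21) + gcd(1,2) + gcd(6,11) + gcd(15,14) = 1+1+1+1+1 = 5.
Scaling by 6 multiplies the area by 6² = 36 (so the new area is 13410) and multiplies the boundary lattice-point count by 6, giving 30.
By Pick's theorem, the interior count of the dilated polygon is 13410 − 30/2 + 1 = 13396.

13396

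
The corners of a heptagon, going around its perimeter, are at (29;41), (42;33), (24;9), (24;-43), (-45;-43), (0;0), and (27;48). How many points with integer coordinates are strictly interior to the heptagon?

By the shoelace formula, twice the signed area is |(29·33 − 42·41) + (42·9 − 24·33) + (24·(-43) − 24·9) + (24·(-43) − (-45)·(-43)) + ((-45)·0 − 0·(-43)) + (0·48 − 27·0) + (27·41 − 29·48)| = 5679, so the area is 5679/2.
Along each edge there are gcd(|Δx|,|Δy|)+1 lattice points, so counting each shared vertex once the boundary has gcd(13,8) + gcd(18,24) + gcd(0,52) + gcd(69,0) + gcd(45,43) + gcd(27,48) + gcd(2,7) = 1+6+52+69+1+3+1 = 133.
Pick's theorem gives I = A − B/2 + 1 = 5679/2 − 133/2 + 1 = 2774.

2774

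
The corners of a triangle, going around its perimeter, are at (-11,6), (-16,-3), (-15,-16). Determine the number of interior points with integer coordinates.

36

Using the shoelace formula, 2A = |((-11)·(-3) − (-16)·6) + ((-16)·(-16) − (-15)·(-3)) + ((-15)·6 − (-11)·(-16))| = 74, so the area is 37.
The number of boundary lattice points is Σ gcd(|Δx|,|Δy|) = gcd(5,9) + gcd(1,13) + gcd(4,22) = 1+1+2 = 4.
By Pick's theorem A = I + B/2 − 1, so I = 37 − 4/2 + 1 = 36.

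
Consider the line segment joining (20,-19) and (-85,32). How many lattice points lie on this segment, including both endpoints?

The number of lattice points on a segment between lattice points is gcd(|Δx|,|Δy|) + 1 = gcd(105,51) + 1 = 3 + 1 = 4.

4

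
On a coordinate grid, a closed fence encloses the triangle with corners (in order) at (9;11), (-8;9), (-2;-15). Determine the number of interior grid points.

207

By the shoelace formula, twice the signed area is |(9·9 − (-8)·11) + ((-8)·(-15) − (-2)·9) + ((-2)·11 − 9·(-15))| = 420, so the area is 210.
Summing gcd(|Δx|,|Δy|) over the edges gives the boundary count: gcd(17,2) + gcd(6,24) + gcd(11,26) = 1+6+1 = 8.
Pick's theorem gives I = A − B/2 + 1 = 210 − 8/2 + 1 = 207.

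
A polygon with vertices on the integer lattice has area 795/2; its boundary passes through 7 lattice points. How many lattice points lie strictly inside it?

Pick's theorem A = I + B/2 − 1 rearranges to I = A − B/2 + 1 = 795/2 − 7/2 + 1 = 395.

395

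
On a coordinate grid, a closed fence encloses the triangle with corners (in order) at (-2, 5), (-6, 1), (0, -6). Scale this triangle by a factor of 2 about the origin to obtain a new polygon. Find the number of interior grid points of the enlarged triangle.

By the shoelace formula, twice the signed area is |[(-2)·1 − (-6)·5] + [(-6)·(-6) − 0·1] + [0·5 − (-2)·(-6)]| = 52, so the area is 26.
Along each edge there are gcd(|Δx|,|Δy|)+1 lattice points, so counting each shared vertex once the boundary has gcd(4,4) + gcd(6,7) + gcd(2,11) = 4+1+1 = 6.
Scaling by 2 multiplies the area by 2² = 4 (so the new area is 104) and multiplies the boundary lattice-point count by 2, giving 12.
By Pick's theorem, the interior count of the dilated polygon is 104 − 12/2 + 1 = 99.

99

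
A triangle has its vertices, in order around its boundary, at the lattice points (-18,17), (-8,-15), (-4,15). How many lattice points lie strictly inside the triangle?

212

By the shoelace formula, twice the signed area is |((-18)·(-15) − (-8)·17) + ((-8)·15 − (-4)·(-15)) + ((-4)·17 − (-18)·15)| = 428, so the area is 214.
Summing gcd(|Δx|,|Δy|) over the edges gives the boundary count: gcd(10,32) + gcd(4,30) + gcd(14,2) = 2+2+2 = 6.
By Pick's theorem A = I + B/2 − 1, so I = 214 − 6/2 + 1 = 212.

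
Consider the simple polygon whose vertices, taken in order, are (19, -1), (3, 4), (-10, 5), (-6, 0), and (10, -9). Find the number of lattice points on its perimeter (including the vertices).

5

Along each edge there are gcd(|Δx|,|Δy|)+1 lattice points, so counting each shared vertex once the boundary has gcd(16,5) + gcd(13,1) + gcd(4,5) + gcd(16,9) + gcd(9,8) = 1+1+1+1+1 = 5.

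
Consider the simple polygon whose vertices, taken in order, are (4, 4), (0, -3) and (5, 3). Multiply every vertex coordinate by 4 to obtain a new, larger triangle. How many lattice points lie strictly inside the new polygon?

83

Using the shoelace formula, 2A = |[4·(-3) − 0·4] + [0·3 − 5·(-3)] + [5·4 − 4·3]| = 11, so the area is 11/2.
Summing gcd(|Δx|,|Δy|) over the edges gives the boundary count: gcd(4,7) + gcd(5,6) + gcd(1,1) = 1+1+1 = 3.
Scaling by 4 multiplies the area by 4² = 16 (so the new area is 88) and multiplies the boundary lattice-point count by 4, giving 12.
By Pick's theorem, the interior count of the dilated polygon is 88 − 12/2 + 1 = 83.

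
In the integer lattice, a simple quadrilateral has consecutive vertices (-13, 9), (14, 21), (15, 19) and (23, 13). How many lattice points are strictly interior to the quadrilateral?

153

Using the shoelace formula, 2A = |((-13)·21 − 14·9) + (14·19 − 15·21) + (15·13 − 23·19) + (23·9 − (-13)·13)| = 314, so the area is 157.
Along each edge there are gcd(|Δx|,|Δy|)+1 lattice points, so counting each shared vertex once the boundary has gcd(27,12) + gcd(1,2) + gcd(8,6) + gcd(36,4) = 3+1+2+4 = 10.
By Pick's theorem A = I + B/2 − 1, so I = 157 − 10/2 + 1 = 153.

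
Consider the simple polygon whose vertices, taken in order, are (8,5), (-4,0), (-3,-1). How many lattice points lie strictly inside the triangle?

Using the shoelace formula, 2A = |[8·0 − (-4)·5] + [(-4)·(-1) − (-3)·0] + [(-3)·5 − 8·(-1)]| = 17, so the area is 8.5.
Along each edge there are gcd(|Δx|,|Δy|)+1 lattice points, so counting each shared vertex once the boundary has gcd(12,5) + gcd(1,1) + gcd(11,6) = 1+1+1 = 3.
Pick's theorem gives I = A − B/2 + 1 = 8.5 − 3/2 + 1 = 8.

8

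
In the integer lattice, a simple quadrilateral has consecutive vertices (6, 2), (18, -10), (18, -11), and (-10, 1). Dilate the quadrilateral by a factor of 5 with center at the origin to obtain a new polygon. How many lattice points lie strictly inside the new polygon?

2856

Using the shoelace formula, 2A = |[6·(-10) − 18·2] + [18·(-11) − 18·(-10)] + [18·1 − (-10)·(-11)] + [(-10)·2 − 6·1]| = 232, so the area is 116.
The number of boundary lattice points is Σ gcd(|Δx|,|Δy|) = gcd(12,12) + gcd(0,1) + gcd(28,12) + gcd(16,1) = 12+1+4+1 = 18.
Scaling by 5 multiplies the area by 5² = 25 (so the new area is 2900) and multiplies the boundary lattice-point count by 5, giving 90.
By Pick's theorem, the interior count of the dilated polygon is 2900 − 90/2 + 1 = 2856.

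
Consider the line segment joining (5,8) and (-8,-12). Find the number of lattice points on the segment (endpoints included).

2

The number of lattice points on a segment between lattice points is gcd(|Δx|,|Δy|) + 1 = gcd(13,20) + 1 = 1 + 1 = 2.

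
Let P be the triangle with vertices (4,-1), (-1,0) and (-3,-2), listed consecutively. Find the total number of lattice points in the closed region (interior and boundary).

The shoelace formula gives twice the area as |[4·0 − (-1)·(-1)] + [(-1)·(-2) − (-3)·0] + [(-3)·(-1) − 4·(-2)]| = 12, so the area is 6.
The number of boundary lattice points is Σ gcd(|Δx|,|Δy|) = gcd(5,1) + gcd(2,2) + gcd(7,1) = 1+2+1 = 4.
Pick's theorem gives I = A − B/2 + 1 = 6 − 4/2 + 1 = 5, so the closed region contains I + B = 5 + 4 = 9 lattice points.

9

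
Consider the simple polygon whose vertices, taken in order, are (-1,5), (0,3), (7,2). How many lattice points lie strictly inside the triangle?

6

By the shoelace formula, twice the signed area is |[(-1)·3 − 0·5] + [0·2 − 7·3] + [7·5 − (-1)·2]| = 13, so the area is 6.5.
Along each edge there are gcd(|Δx|,|Δy|)+1 lattice points, so counting each shared vertex once the boundary has gcd(1,2) + gcd(7,1) + gcd(8,3) = 1+1+1 = 3.
Pick's theorem gives I = A − B/2 + 1 = 6.5 − 3/2 + 1 = 6.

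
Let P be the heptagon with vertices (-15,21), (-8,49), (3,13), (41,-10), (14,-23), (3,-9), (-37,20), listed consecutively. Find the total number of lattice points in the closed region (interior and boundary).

Using the shoelace formula, 2A = |((-15)·49 − (-8)·21) + ((-8)·13 − 3·49) + (3·(-10) − 41·13) + (41·(-23) − 14·(-10)) + (14·(-9) − 3·(-23)) + (3·20 − (-37)·(-9)) + ((-37)·21 − (-15)·20)| = 2991, so the area is 2991/2.
Along each edge there are gcd(|Δx|,|Δy|)+1 lattice points, so counting each shared vertex once the boundary has gcd(7,28) + gcd(11,36) + gcd(38,23) + gcd(27,13) + gcd(11,14) + gcd(40,29) + gcd(22,1) = 7+1+1+1+1+1+1 = 13.
Pick's theorem gives I = A − B/2 + 1 = 2991/2 − 13/2 + 1 = 1490, so the closed region contains I + B = 1490 + 13 = 1503 lattice points.

1503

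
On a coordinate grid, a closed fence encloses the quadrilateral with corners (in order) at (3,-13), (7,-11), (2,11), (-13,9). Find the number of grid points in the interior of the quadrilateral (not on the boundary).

The shoelace formula gives twice the area as |[3·(-11) − 7·(-13)] + [7·11 − 2·(-11)] + [2·9 − (-13)·11] + [(-13)·(-13) − 3·9]| = 460, so the area is 230.
The number of boundary lattice points is Σ gcd(|Δx|,|Δy|) = gcd(4,2) + gcd(5,22) + gcd(15,2) + gcd(16,22) = 2+1+1+2 = 6.
Pick's theorem gives I = A − B/2 + 1 = 230 − 6/2 + 1 = 228.

228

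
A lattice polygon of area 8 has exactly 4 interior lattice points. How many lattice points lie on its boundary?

Pick's theorem gives A = I + B/2 − 1, so B = 2(A − I + 1) = 2(8 − 4 + 1) = 10.

10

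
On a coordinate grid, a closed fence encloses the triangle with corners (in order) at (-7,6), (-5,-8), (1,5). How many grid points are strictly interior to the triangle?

54

By the shoelace formula, twice the signed area is |[(-7)·(-8) − (-5)·6] + [(-5)·5 − 1·(-8)] + [1·6 − (-7)·5]| = 110, so the area is 55.
Along each edge there are gcd(|Δx|,|Δy|)+1 lattice points, so counting each shared vertex once the boundary has gcd(2,14) + gcd(6,13) + gcd(8,1) = 2+1+1 = 4.
By Pick's theorem A = I + B/2 − 1, so I = 55 − 4/2 + 1 = 54.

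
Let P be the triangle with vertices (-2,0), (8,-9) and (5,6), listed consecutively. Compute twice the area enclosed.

123

The shoelace formula gives twice the area as |((-2)·(-9) − 8·0) + (8·6 − 5·(-9)) + (5·0 − (-2)·6)| = 123, so the area is 61.5.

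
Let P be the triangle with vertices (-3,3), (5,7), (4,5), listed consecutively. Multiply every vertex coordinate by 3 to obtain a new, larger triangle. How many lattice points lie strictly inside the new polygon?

Using the shoelace formula, 2A = |[(-3)·7 − 5·3] + [5·5 − 4·7] + [4·3 − (-3)·5]| = 12, so the area is 6.
The number of boundary lattice points is Σ gcd(|Δx|,|Δy|) = gcd(8,4) + gcd(1,2) + gcd(7,2) = 4+1+1 = 6.
Scaling by 3 multiplies the area by 3² = 9 (so the new area is 54) and multiplies the boundary lattice-point count by 3, giving 18.
By Pick's theorem, the interior count of the dilated polygon is 54 − 18/2 + 1 = 46.

46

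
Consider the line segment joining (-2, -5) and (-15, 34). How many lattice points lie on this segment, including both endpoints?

The number of lattice points on a segment between lattice points is gcd(|Δx|,|Δy|) + 1 = gcd(13,39) + 1 = 13 + 1 = 14.

14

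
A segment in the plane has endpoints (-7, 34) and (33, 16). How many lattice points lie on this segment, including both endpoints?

3

The number of lattice points on a segment between lattice points is gcd(|Δx|,|Δy|) + 1 = gcd(40,18) + 1 = 2 + 1 = 3.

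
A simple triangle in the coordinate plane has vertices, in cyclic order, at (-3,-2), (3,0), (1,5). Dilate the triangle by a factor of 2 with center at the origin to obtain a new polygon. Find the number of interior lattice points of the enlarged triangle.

The shoelace formula gives twice the area as |((-3)·0 − 3·(-2)) + (3·5 − 1·0) + (1·(-2) − (-3)·5)| = 34, so the area is 17.
Along each edge there are gcd(|Δx|,|Δy|)+1 lattice points, so counting each shared vertex once the boundary has gcd(6,2) + gcd(2,5) + gcd(4,7) = 2+1+1 = 4.
Scaling by 2 multiplies the area by 2² = 4 (so the new area is 68) and multiplies the boundary lattice-point count by 2, giving 8.
By Pick's theorem, the interior count of the dilated polygon is 68 − 8/2 + 1 = 65.

65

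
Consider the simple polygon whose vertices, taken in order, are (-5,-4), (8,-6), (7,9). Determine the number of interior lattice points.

The shoelace formula gives twice the area as |((-5)·(-6) − 8·(-4)) + (8·9 − 7·(-6)) + (7·(-4) − (-5)·9)| = 193, so the area is 193/2.
The number of boundary lattice points is Σ gcd(|Δx|,|Δy|) = gcd(13,2) + gcd(1,15) + gcd(12,13) = 1+1+1 = 3.
By Pick's theorem A = I + B/2 − 1, so I = 193/2 − 3/2 + 1 = 96.

96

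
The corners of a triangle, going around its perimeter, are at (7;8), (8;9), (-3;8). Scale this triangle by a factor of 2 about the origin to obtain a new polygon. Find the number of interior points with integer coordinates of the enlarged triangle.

9

The shoelace formula gives twice the area as |[7·9 − 8·8] + [8·8 − (-3)·9] + [(-3)·8 − 7·8]| = 10, so the area is 5.
Summing gcd(|Δx|,|Δy|) over the edges gives the boundary count: gcd(1,1) + gcd(11,1) + gcd(10,0) = 1+1+10 = 12.
Scaling by 2 multiplies the area by 2² = 4 (so the new area is 20) and multiplies the boundary lattice-point count by 2, giving 24.
By Pick's theorem, the interior count of the dilated polygon is 20 − 24/2 + 1 = 9.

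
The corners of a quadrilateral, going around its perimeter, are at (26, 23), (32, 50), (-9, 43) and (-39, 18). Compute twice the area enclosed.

2540

By the shoelace formula, twice the signed area is |(26·50 − 32·23) + (32·43 − (-9)·50) + ((-9)·18 − (-39)·43) + ((-39)·23 − 26·18)| = 2540, so the area is 1270.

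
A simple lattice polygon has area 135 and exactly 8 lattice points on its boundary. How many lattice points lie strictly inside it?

From Pick's theorem, I = A − B/2 + 1 = 135 − 8/2 + 1 = 132.

132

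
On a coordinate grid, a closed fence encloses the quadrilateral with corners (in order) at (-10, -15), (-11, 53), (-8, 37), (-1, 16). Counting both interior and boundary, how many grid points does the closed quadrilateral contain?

303

By the shoelace formula, twice the signed area is |[(-10)·53 − (-11)·(-15)] + [(-11)·37 − (-8)·53] + [(-8)·16 − (-1)·37] + [(-1)·(-15) − (-10)·16]| = 594, so the area is 297.
Summing gcd(|Δx|,|Δy|) over the edges gives the boundary count: gcd(1,68) + gcd(3,16) + gcd(7,21) + gcd(9,31) = 1+1+7+1 = 10.
Pick's theorem gives I = A − B/2 + 1 = 297 − 10/2 + 1 = 293, so the closed region contains I + B = 293 + 10 = 303 lattice points.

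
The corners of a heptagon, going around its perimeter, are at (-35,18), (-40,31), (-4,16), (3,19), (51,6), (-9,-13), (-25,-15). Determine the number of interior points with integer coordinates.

Using the shoelace formula, 2A = |[(-35)·31 − (-40)·18] + [(-40)·16 − (-4)·31] + [(-4)·19 − 3·16] + [3·6 − 51·19] + [51·(-13) − (-9)·6] + [(-9)·(-15) − (-25)·(-13)] + [(-25)·18 − (-35)·(-15)]| = 3730, so the area is 1865.
The number of boundary lattice points is Σ gcd(|Δx|,|Δy|) = gcd(5,13) + gcd(36,15) + gcd(7,3) + gcd(48,13) + gcd(60,19) + gcd(16,2) + gcd(10,33) = 1+3+1+1+1+2+1 = 10.
By Pick's theorem A = I + B/2 − 1, so I = 1865 − 10/2 + 1 = 1861.

1861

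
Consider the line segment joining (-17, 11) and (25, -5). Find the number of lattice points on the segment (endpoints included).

The number of lattice points on a segment between lattice points is gcd(|Δx|,|Δy|) + 1 = gcd(42,16) + 1 = 2 + 1 = 3.

3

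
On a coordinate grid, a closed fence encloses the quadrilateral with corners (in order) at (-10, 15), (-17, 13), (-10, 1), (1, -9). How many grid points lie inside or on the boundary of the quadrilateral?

129

Using the shoelace formula, 2A = |[(-10)·13 − (-17)·15] + [(-17)·1 − (-10)·13] + [(-10)·(-9) − 1·1] + [1·15 − (-10)·(-9)]| = 252, so the area is 126.
Summing gcd(|Δx|,|Δy|) over the edges gives the boundary count: gcd(7,2) + gcd(7,12) + gcd(11,10) + gcd(11,24) = 1+1+1+1 = 4.
Pick's theorem gives I = A − B/2 + 1 = 126 − 4/2 + 1 = 125, so the closed region contains I + B = 125 + 4 = 129 lattice points.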